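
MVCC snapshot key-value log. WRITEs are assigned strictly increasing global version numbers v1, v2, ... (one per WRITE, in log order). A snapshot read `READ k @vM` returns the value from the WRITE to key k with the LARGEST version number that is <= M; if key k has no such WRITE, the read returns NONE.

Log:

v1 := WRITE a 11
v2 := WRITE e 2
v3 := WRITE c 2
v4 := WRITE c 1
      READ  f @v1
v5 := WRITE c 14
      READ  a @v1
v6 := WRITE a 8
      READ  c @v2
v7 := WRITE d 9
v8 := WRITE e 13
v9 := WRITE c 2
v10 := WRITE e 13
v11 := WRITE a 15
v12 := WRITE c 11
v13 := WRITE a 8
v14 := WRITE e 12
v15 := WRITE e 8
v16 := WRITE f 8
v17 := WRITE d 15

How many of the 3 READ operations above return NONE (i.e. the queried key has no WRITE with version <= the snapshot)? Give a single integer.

Answer: 2

Derivation:
v1: WRITE a=11  (a history now [(1, 11)])
v2: WRITE e=2  (e history now [(2, 2)])
v3: WRITE c=2  (c history now [(3, 2)])
v4: WRITE c=1  (c history now [(3, 2), (4, 1)])
READ f @v1: history=[] -> no version <= 1 -> NONE
v5: WRITE c=14  (c history now [(3, 2), (4, 1), (5, 14)])
READ a @v1: history=[(1, 11)] -> pick v1 -> 11
v6: WRITE a=8  (a history now [(1, 11), (6, 8)])
READ c @v2: history=[(3, 2), (4, 1), (5, 14)] -> no version <= 2 -> NONE
v7: WRITE d=9  (d history now [(7, 9)])
v8: WRITE e=13  (e history now [(2, 2), (8, 13)])
v9: WRITE c=2  (c history now [(3, 2), (4, 1), (5, 14), (9, 2)])
v10: WRITE e=13  (e history now [(2, 2), (8, 13), (10, 13)])
v11: WRITE a=15  (a history now [(1, 11), (6, 8), (11, 15)])
v12: WRITE c=11  (c history now [(3, 2), (4, 1), (5, 14), (9, 2), (12, 11)])
v13: WRITE a=8  (a history now [(1, 11), (6, 8), (11, 15), (13, 8)])
v14: WRITE e=12  (e history now [(2, 2), (8, 13), (10, 13), (14, 12)])
v15: WRITE e=8  (e history now [(2, 2), (8, 13), (10, 13), (14, 12), (15, 8)])
v16: WRITE f=8  (f history now [(16, 8)])
v17: WRITE d=15  (d history now [(7, 9), (17, 15)])
Read results in order: ['NONE', '11', 'NONE']
NONE count = 2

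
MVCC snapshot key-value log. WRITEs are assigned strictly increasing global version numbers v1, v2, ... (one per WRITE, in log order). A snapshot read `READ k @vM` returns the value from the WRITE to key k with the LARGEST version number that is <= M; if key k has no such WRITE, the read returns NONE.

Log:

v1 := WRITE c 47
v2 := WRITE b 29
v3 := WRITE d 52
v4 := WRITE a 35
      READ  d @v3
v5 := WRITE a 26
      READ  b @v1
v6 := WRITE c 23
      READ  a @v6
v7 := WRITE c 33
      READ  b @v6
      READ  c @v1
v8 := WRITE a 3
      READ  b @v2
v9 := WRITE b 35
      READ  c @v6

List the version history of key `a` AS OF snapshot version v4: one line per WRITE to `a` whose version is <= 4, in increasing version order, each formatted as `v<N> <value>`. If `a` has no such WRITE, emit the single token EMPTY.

Scan writes for key=a with version <= 4:
  v1 WRITE c 47 -> skip
  v2 WRITE b 29 -> skip
  v3 WRITE d 52 -> skip
  v4 WRITE a 35 -> keep
  v5 WRITE a 26 -> drop (> snap)
  v6 WRITE c 23 -> skip
  v7 WRITE c 33 -> skip
  v8 WRITE a 3 -> drop (> snap)
  v9 WRITE b 35 -> skip
Collected: [(4, 35)]

Answer: v4 35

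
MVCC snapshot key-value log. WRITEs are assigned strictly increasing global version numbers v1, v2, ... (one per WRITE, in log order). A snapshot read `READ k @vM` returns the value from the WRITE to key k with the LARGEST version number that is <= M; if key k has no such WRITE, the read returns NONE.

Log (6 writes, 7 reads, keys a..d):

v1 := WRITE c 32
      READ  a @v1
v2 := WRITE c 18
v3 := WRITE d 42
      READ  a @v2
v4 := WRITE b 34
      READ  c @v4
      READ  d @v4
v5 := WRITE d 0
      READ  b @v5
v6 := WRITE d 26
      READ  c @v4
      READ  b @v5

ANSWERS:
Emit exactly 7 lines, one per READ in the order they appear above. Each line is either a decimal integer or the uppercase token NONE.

v1: WRITE c=32  (c history now [(1, 32)])
READ a @v1: history=[] -> no version <= 1 -> NONE
v2: WRITE c=18  (c history now [(1, 32), (2, 18)])
v3: WRITE d=42  (d history now [(3, 42)])
READ a @v2: history=[] -> no version <= 2 -> NONE
v4: WRITE b=34  (b history now [(4, 34)])
READ c @v4: history=[(1, 32), (2, 18)] -> pick v2 -> 18
READ d @v4: history=[(3, 42)] -> pick v3 -> 42
v5: WRITE d=0  (d history now [(3, 42), (5, 0)])
READ b @v5: history=[(4, 34)] -> pick v4 -> 34
v6: WRITE d=26  (d history now [(3, 42), (5, 0), (6, 26)])
READ c @v4: history=[(1, 32), (2, 18)] -> pick v2 -> 18
READ b @v5: history=[(4, 34)] -> pick v4 -> 34

Answer: NONE
NONE
18
42
34
18
34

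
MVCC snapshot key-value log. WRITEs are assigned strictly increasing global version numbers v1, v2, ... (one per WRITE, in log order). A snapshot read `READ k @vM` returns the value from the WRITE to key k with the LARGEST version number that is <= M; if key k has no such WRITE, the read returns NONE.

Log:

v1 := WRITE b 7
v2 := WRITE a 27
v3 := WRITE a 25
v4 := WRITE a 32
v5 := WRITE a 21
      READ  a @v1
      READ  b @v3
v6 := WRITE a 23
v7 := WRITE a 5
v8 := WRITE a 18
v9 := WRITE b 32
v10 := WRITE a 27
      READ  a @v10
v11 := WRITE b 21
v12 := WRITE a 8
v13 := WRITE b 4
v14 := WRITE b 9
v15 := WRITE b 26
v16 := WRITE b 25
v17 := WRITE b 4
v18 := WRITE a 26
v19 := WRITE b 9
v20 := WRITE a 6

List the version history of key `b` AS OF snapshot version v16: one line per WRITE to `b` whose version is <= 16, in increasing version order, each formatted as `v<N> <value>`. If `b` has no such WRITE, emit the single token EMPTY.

Answer: v1 7
v9 32
v11 21
v13 4
v14 9
v15 26
v16 25

Derivation:
Scan writes for key=b with version <= 16:
  v1 WRITE b 7 -> keep
  v2 WRITE a 27 -> skip
  v3 WRITE a 25 -> skip
  v4 WRITE a 32 -> skip
  v5 WRITE a 21 -> skip
  v6 WRITE a 23 -> skip
  v7 WRITE a 5 -> skip
  v8 WRITE a 18 -> skip
  v9 WRITE b 32 -> keep
  v10 WRITE a 27 -> skip
  v11 WRITE b 21 -> keep
  v12 WRITE a 8 -> skip
  v13 WRITE b 4 -> keep
  v14 WRITE b 9 -> keep
  v15 WRITE b 26 -> keep
  v16 WRITE b 25 -> keep
  v17 WRITE b 4 -> drop (> snap)
  v18 WRITE a 26 -> skip
  v19 WRITE b 9 -> drop (> snap)
  v20 WRITE a 6 -> skip
Collected: [(1, 7), (9, 32), (11, 21), (13, 4), (14, 9), (15, 26), (16, 25)]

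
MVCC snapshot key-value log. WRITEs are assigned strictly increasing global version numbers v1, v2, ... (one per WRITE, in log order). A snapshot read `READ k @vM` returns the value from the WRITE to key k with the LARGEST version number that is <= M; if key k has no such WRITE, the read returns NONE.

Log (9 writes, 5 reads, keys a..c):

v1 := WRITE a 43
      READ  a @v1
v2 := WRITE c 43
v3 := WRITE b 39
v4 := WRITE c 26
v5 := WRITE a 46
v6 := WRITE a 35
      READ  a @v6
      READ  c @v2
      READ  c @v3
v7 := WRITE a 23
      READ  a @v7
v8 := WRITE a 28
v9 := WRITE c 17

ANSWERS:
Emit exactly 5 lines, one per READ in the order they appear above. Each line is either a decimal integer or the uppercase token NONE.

Answer: 43
35
43
43
23

Derivation:
v1: WRITE a=43  (a history now [(1, 43)])
READ a @v1: history=[(1, 43)] -> pick v1 -> 43
v2: WRITE c=43  (c history now [(2, 43)])
v3: WRITE b=39  (b history now [(3, 39)])
v4: WRITE c=26  (c history now [(2, 43), (4, 26)])
v5: WRITE a=46  (a history now [(1, 43), (5, 46)])
v6: WRITE a=35  (a history now [(1, 43), (5, 46), (6, 35)])
READ a @v6: history=[(1, 43), (5, 46), (6, 35)] -> pick v6 -> 35
READ c @v2: history=[(2, 43), (4, 26)] -> pick v2 -> 43
READ c @v3: history=[(2, 43), (4, 26)] -> pick v2 -> 43
v7: WRITE a=23  (a history now [(1, 43), (5, 46), (6, 35), (7, 23)])
READ a @v7: history=[(1, 43), (5, 46), (6, 35), (7, 23)] -> pick v7 -> 23
v8: WRITE a=28  (a history now [(1, 43), (5, 46), (6, 35), (7, 23), (8, 28)])
v9: WRITE c=17  (c history now [(2, 43), (4, 26), (9, 17)])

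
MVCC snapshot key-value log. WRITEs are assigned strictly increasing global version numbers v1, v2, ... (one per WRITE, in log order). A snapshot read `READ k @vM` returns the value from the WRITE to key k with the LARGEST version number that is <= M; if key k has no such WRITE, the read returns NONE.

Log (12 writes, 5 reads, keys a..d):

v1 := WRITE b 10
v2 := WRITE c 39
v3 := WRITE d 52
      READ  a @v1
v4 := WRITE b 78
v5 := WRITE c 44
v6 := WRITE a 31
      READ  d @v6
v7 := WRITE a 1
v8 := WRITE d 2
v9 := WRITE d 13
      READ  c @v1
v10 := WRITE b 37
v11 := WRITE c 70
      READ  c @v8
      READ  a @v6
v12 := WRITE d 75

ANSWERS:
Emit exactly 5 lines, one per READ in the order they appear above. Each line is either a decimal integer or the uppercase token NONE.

v1: WRITE b=10  (b history now [(1, 10)])
v2: WRITE c=39  (c history now [(2, 39)])
v3: WRITE d=52  (d history now [(3, 52)])
READ a @v1: history=[] -> no version <= 1 -> NONE
v4: WRITE b=78  (b history now [(1, 10), (4, 78)])
v5: WRITE c=44  (c history now [(2, 39), (5, 44)])
v6: WRITE a=31  (a history now [(6, 31)])
READ d @v6: history=[(3, 52)] -> pick v3 -> 52
v7: WRITE a=1  (a history now [(6, 31), (7, 1)])
v8: WRITE d=2  (d history now [(3, 52), (8, 2)])
v9: WRITE d=13  (d history now [(3, 52), (8, 2), (9, 13)])
READ c @v1: history=[(2, 39), (5, 44)] -> no version <= 1 -> NONE
v10: WRITE b=37  (b history now [(1, 10), (4, 78), (10, 37)])
v11: WRITE c=70  (c history now [(2, 39), (5, 44), (11, 70)])
READ c @v8: history=[(2, 39), (5, 44), (11, 70)] -> pick v5 -> 44
READ a @v6: history=[(6, 31), (7, 1)] -> pick v6 -> 31
v12: WRITE d=75  (d history now [(3, 52), (8, 2), (9, 13), (12, 75)])

Answer: NONE
52
NONE
44
31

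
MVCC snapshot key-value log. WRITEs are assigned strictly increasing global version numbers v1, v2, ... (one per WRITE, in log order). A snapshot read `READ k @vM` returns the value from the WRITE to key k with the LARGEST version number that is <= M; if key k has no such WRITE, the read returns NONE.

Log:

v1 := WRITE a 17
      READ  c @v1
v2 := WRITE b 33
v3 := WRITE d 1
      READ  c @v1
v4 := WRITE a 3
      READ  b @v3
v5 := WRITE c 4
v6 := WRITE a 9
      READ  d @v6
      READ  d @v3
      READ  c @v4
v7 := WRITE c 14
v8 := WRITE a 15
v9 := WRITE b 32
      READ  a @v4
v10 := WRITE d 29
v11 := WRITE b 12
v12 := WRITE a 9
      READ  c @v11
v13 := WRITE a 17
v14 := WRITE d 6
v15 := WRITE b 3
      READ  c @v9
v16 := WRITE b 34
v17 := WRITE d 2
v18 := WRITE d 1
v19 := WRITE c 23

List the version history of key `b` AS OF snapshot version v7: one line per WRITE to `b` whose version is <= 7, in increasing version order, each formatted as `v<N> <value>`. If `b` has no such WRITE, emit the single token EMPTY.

Answer: v2 33

Derivation:
Scan writes for key=b with version <= 7:
  v1 WRITE a 17 -> skip
  v2 WRITE b 33 -> keep
  v3 WRITE d 1 -> skip
  v4 WRITE a 3 -> skip
  v5 WRITE c 4 -> skip
  v6 WRITE a 9 -> skip
  v7 WRITE c 14 -> skip
  v8 WRITE a 15 -> skip
  v9 WRITE b 32 -> drop (> snap)
  v10 WRITE d 29 -> skip
  v11 WRITE b 12 -> drop (> snap)
  v12 WRITE a 9 -> skip
  v13 WRITE a 17 -> skip
  v14 WRITE d 6 -> skip
  v15 WRITE b 3 -> drop (> snap)
  v16 WRITE b 34 -> drop (> snap)
  v17 WRITE d 2 -> skip
  v18 WRITE d 1 -> skip
  v19 WRITE c 23 -> skip
Collected: [(2, 33)]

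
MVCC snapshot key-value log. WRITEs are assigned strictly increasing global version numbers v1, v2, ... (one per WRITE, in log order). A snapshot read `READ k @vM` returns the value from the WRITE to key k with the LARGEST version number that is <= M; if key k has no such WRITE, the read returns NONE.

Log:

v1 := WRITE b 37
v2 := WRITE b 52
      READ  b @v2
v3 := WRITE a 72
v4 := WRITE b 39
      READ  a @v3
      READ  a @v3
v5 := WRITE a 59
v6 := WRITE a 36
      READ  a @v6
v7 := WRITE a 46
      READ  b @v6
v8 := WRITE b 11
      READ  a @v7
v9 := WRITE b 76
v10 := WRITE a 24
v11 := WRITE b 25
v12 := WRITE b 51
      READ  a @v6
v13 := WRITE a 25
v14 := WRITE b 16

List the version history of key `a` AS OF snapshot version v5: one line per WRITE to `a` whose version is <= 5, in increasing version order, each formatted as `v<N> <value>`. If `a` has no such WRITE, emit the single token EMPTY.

Answer: v3 72
v5 59

Derivation:
Scan writes for key=a with version <= 5:
  v1 WRITE b 37 -> skip
  v2 WRITE b 52 -> skip
  v3 WRITE a 72 -> keep
  v4 WRITE b 39 -> skip
  v5 WRITE a 59 -> keep
  v6 WRITE a 36 -> drop (> snap)
  v7 WRITE a 46 -> drop (> snap)
  v8 WRITE b 11 -> skip
  v9 WRITE b 76 -> skip
  v10 WRITE a 24 -> drop (> snap)
  v11 WRITE b 25 -> skip
  v12 WRITE b 51 -> skip
  v13 WRITE a 25 -> drop (> snap)
  v14 WRITE b 16 -> skip
Collected: [(3, 72), (5, 59)]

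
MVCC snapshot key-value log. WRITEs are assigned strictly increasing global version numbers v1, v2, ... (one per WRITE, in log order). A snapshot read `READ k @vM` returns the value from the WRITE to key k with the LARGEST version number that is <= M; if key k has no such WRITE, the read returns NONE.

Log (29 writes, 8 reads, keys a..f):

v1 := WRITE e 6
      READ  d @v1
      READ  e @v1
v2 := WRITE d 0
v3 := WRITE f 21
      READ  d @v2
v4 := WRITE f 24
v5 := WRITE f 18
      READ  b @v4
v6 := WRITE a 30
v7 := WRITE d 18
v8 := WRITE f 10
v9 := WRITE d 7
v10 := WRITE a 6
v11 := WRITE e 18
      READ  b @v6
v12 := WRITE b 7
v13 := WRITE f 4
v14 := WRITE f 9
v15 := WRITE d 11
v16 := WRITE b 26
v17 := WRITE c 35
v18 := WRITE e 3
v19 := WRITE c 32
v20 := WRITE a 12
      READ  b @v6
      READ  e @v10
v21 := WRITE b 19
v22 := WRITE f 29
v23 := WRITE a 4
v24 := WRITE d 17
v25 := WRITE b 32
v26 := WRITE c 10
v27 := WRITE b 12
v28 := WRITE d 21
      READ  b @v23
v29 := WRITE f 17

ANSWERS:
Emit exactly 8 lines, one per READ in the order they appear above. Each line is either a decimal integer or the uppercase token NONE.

v1: WRITE e=6  (e history now [(1, 6)])
READ d @v1: history=[] -> no version <= 1 -> NONE
READ e @v1: history=[(1, 6)] -> pick v1 -> 6
v2: WRITE d=0  (d history now [(2, 0)])
v3: WRITE f=21  (f history now [(3, 21)])
READ d @v2: history=[(2, 0)] -> pick v2 -> 0
v4: WRITE f=24  (f history now [(3, 21), (4, 24)])
v5: WRITE f=18  (f history now [(3, 21), (4, 24), (5, 18)])
READ b @v4: history=[] -> no version <= 4 -> NONE
v6: WRITE a=30  (a history now [(6, 30)])
v7: WRITE d=18  (d history now [(2, 0), (7, 18)])
v8: WRITE f=10  (f history now [(3, 21), (4, 24), (5, 18), (8, 10)])
v9: WRITE d=7  (d history now [(2, 0), (7, 18), (9, 7)])
v10: WRITE a=6  (a history now [(6, 30), (10, 6)])
v11: WRITE e=18  (e history now [(1, 6), (11, 18)])
READ b @v6: history=[] -> no version <= 6 -> NONE
v12: WRITE b=7  (b history now [(12, 7)])
v13: WRITE f=4  (f history now [(3, 21), (4, 24), (5, 18), (8, 10), (13, 4)])
v14: WRITE f=9  (f history now [(3, 21), (4, 24), (5, 18), (8, 10), (13, 4), (14, 9)])
v15: WRITE d=11  (d history now [(2, 0), (7, 18), (9, 7), (15, 11)])
v16: WRITE b=26  (b history now [(12, 7), (16, 26)])
v17: WRITE c=35  (c history now [(17, 35)])
v18: WRITE e=3  (e history now [(1, 6), (11, 18), (18, 3)])
v19: WRITE c=32  (c history now [(17, 35), (19, 32)])
v20: WRITE a=12  (a history now [(6, 30), (10, 6), (20, 12)])
READ b @v6: history=[(12, 7), (16, 26)] -> no version <= 6 -> NONE
READ e @v10: history=[(1, 6), (11, 18), (18, 3)] -> pick v1 -> 6
v21: WRITE b=19  (b history now [(12, 7), (16, 26), (21, 19)])
v22: WRITE f=29  (f history now [(3, 21), (4, 24), (5, 18), (8, 10), (13, 4), (14, 9), (22, 29)])
v23: WRITE a=4  (a history now [(6, 30), (10, 6), (20, 12), (23, 4)])
v24: WRITE d=17  (d history now [(2, 0), (7, 18), (9, 7), (15, 11), (24, 17)])
v25: WRITE b=32  (b history now [(12, 7), (16, 26), (21, 19), (25, 32)])
v26: WRITE c=10  (c history now [(17, 35), (19, 32), (26, 10)])
v27: WRITE b=12  (b history now [(12, 7), (16, 26), (21, 19), (25, 32), (27, 12)])
v28: WRITE d=21  (d history now [(2, 0), (7, 18), (9, 7), (15, 11), (24, 17), (28, 21)])
READ b @v23: history=[(12, 7), (16, 26), (21, 19), (25, 32), (27, 12)] -> pick v21 -> 19
v29: WRITE f=17  (f history now [(3, 21), (4, 24), (5, 18), (8, 10), (13, 4), (14, 9), (22, 29), (29, 17)])

Answer: NONE
6
0
NONE
NONE
NONE
6
19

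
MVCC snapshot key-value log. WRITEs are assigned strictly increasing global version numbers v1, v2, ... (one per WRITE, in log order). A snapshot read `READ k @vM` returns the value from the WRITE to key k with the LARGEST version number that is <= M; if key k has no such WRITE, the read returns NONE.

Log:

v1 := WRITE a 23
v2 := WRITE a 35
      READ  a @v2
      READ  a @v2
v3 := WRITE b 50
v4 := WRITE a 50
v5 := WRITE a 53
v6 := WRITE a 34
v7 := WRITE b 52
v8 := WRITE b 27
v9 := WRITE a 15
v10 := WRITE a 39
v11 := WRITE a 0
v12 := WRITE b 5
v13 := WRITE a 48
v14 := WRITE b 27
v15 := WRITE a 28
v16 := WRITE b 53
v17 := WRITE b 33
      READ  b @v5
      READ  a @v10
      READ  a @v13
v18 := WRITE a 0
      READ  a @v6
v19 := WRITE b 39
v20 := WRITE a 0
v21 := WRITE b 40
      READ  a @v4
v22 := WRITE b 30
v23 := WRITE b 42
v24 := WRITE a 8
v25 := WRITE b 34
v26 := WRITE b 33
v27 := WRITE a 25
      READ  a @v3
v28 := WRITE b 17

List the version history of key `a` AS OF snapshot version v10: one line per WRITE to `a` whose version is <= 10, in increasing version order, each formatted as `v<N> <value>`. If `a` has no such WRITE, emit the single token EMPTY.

Answer: v1 23
v2 35
v4 50
v5 53
v6 34
v9 15
v10 39

Derivation:
Scan writes for key=a with version <= 10:
  v1 WRITE a 23 -> keep
  v2 WRITE a 35 -> keep
  v3 WRITE b 50 -> skip
  v4 WRITE a 50 -> keep
  v5 WRITE a 53 -> keep
  v6 WRITE a 34 -> keep
  v7 WRITE b 52 -> skip
  v8 WRITE b 27 -> skip
  v9 WRITE a 15 -> keep
  v10 WRITE a 39 -> keep
  v11 WRITE a 0 -> drop (> snap)
  v12 WRITE b 5 -> skip
  v13 WRITE a 48 -> drop (> snap)
  v14 WRITE b 27 -> skip
  v15 WRITE a 28 -> drop (> snap)
  v16 WRITE b 53 -> skip
  v17 WRITE b 33 -> skip
  v18 WRITE a 0 -> drop (> snap)
  v19 WRITE b 39 -> skip
  v20 WRITE a 0 -> drop (> snap)
  v21 WRITE b 40 -> skip
  v22 WRITE b 30 -> skip
  v23 WRITE b 42 -> skip
  v24 WRITE a 8 -> drop (> snap)
  v25 WRITE b 34 -> skip
  v26 WRITE b 33 -> skip
  v27 WRITE a 25 -> drop (> snap)
  v28 WRITE b 17 -> skip
Collected: [(1, 23), (2, 35), (4, 50), (5, 53), (6, 34), (9, 15), (10, 39)]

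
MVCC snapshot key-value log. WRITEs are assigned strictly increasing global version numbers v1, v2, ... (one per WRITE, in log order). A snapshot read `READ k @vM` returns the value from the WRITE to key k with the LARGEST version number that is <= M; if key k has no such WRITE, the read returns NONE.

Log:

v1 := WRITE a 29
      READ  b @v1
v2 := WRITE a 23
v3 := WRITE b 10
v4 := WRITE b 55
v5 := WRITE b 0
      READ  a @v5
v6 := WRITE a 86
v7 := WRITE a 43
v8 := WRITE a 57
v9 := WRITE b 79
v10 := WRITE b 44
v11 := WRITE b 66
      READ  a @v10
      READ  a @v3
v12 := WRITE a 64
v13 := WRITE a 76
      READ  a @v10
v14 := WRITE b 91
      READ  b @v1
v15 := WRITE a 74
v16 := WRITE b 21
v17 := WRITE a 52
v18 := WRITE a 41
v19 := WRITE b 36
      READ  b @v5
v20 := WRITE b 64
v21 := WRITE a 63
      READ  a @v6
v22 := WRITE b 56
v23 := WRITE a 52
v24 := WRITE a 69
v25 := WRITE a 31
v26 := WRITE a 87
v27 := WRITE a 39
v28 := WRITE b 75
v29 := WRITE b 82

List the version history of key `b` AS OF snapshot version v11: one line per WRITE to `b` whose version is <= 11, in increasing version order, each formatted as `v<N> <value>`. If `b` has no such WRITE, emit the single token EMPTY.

Answer: v3 10
v4 55
v5 0
v9 79
v10 44
v11 66

Derivation:
Scan writes for key=b with version <= 11:
  v1 WRITE a 29 -> skip
  v2 WRITE a 23 -> skip
  v3 WRITE b 10 -> keep
  v4 WRITE b 55 -> keep
  v5 WRITE b 0 -> keep
  v6 WRITE a 86 -> skip
  v7 WRITE a 43 -> skip
  v8 WRITE a 57 -> skip
  v9 WRITE b 79 -> keep
  v10 WRITE b 44 -> keep
  v11 WRITE b 66 -> keep
  v12 WRITE a 64 -> skip
  v13 WRITE a 76 -> skip
  v14 WRITE b 91 -> drop (> snap)
  v15 WRITE a 74 -> skip
  v16 WRITE b 21 -> drop (> snap)
  v17 WRITE a 52 -> skip
  v18 WRITE a 41 -> skip
  v19 WRITE b 36 -> drop (> snap)
  v20 WRITE b 64 -> drop (> snap)
  v21 WRITE a 63 -> skip
  v22 WRITE b 56 -> drop (> snap)
  v23 WRITE a 52 -> skip
  v24 WRITE a 69 -> skip
  v25 WRITE a 31 -> skip
  v26 WRITE a 87 -> skip
  v27 WRITE a 39 -> skip
  v28 WRITE b 75 -> drop (> snap)
  v29 WRITE b 82 -> drop (> snap)
Collected: [(3, 10), (4, 55), (5, 0), (9, 79), (10, 44), (11, 66)]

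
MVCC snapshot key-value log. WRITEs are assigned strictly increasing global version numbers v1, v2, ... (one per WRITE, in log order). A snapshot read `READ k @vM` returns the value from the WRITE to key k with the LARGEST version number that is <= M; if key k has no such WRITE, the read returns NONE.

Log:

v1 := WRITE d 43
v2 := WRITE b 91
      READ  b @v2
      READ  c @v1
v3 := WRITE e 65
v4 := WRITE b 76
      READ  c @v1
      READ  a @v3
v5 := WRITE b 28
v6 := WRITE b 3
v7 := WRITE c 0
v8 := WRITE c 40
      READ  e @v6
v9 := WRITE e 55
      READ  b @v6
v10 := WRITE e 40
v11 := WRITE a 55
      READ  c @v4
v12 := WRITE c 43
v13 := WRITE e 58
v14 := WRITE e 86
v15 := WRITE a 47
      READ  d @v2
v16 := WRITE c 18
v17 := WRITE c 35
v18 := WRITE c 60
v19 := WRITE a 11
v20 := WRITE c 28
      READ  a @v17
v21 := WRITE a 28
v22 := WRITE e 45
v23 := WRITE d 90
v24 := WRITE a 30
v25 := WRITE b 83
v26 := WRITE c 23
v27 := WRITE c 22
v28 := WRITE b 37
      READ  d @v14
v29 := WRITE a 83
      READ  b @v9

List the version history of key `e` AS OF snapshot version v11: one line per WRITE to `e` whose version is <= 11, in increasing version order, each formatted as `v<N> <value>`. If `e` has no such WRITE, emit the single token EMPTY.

Answer: v3 65
v9 55
v10 40

Derivation:
Scan writes for key=e with version <= 11:
  v1 WRITE d 43 -> skip
  v2 WRITE b 91 -> skip
  v3 WRITE e 65 -> keep
  v4 WRITE b 76 -> skip
  v5 WRITE b 28 -> skip
  v6 WRITE b 3 -> skip
  v7 WRITE c 0 -> skip
  v8 WRITE c 40 -> skip
  v9 WRITE e 55 -> keep
  v10 WRITE e 40 -> keep
  v11 WRITE a 55 -> skip
  v12 WRITE c 43 -> skip
  v13 WRITE e 58 -> drop (> snap)
  v14 WRITE e 86 -> drop (> snap)
  v15 WRITE a 47 -> skip
  v16 WRITE c 18 -> skip
  v17 WRITE c 35 -> skip
  v18 WRITE c 60 -> skip
  v19 WRITE a 11 -> skip
  v20 WRITE c 28 -> skip
  v21 WRITE a 28 -> skip
  v22 WRITE e 45 -> drop (> snap)
  v23 WRITE d 90 -> skip
  v24 WRITE a 30 -> skip
  v25 WRITE b 83 -> skip
  v26 WRITE c 23 -> skip
  v27 WRITE c 22 -> skip
  v28 WRITE b 37 -> skip
  v29 WRITE a 83 -> skip
Collected: [(3, 65), (9, 55), (10, 40)]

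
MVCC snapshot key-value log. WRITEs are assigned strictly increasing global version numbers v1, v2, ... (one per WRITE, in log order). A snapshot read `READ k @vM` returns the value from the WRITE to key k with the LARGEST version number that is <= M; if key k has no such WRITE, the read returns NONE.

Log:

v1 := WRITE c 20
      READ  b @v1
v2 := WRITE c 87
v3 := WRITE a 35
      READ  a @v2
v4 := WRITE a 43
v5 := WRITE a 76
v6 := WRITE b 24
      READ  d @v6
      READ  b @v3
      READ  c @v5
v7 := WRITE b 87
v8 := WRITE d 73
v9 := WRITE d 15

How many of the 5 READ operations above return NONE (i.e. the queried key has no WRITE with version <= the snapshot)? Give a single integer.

v1: WRITE c=20  (c history now [(1, 20)])
READ b @v1: history=[] -> no version <= 1 -> NONE
v2: WRITE c=87  (c history now [(1, 20), (2, 87)])
v3: WRITE a=35  (a history now [(3, 35)])
READ a @v2: history=[(3, 35)] -> no version <= 2 -> NONE
v4: WRITE a=43  (a history now [(3, 35), (4, 43)])
v5: WRITE a=76  (a history now [(3, 35), (4, 43), (5, 76)])
v6: WRITE b=24  (b history now [(6, 24)])
READ d @v6: history=[] -> no version <= 6 -> NONE
READ b @v3: history=[(6, 24)] -> no version <= 3 -> NONE
READ c @v5: history=[(1, 20), (2, 87)] -> pick v2 -> 87
v7: WRITE b=87  (b history now [(6, 24), (7, 87)])
v8: WRITE d=73  (d history now [(8, 73)])
v9: WRITE d=15  (d history now [(8, 73), (9, 15)])
Read results in order: ['NONE', 'NONE', 'NONE', 'NONE', '87']
NONE count = 4

Answer: 4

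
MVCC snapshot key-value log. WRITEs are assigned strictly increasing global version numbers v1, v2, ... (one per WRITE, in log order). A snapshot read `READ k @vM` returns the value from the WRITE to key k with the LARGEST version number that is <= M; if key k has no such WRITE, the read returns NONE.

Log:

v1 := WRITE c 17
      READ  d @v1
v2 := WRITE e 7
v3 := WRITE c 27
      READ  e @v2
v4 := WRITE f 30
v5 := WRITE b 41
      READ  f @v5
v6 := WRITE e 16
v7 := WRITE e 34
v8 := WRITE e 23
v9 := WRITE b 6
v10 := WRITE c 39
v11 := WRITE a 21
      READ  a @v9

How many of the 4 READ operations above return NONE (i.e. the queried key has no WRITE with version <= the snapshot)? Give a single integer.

Answer: 2

Derivation:
v1: WRITE c=17  (c history now [(1, 17)])
READ d @v1: history=[] -> no version <= 1 -> NONE
v2: WRITE e=7  (e history now [(2, 7)])
v3: WRITE c=27  (c history now [(1, 17), (3, 27)])
READ e @v2: history=[(2, 7)] -> pick v2 -> 7
v4: WRITE f=30  (f history now [(4, 30)])
v5: WRITE b=41  (b history now [(5, 41)])
READ f @v5: history=[(4, 30)] -> pick v4 -> 30
v6: WRITE e=16  (e history now [(2, 7), (6, 16)])
v7: WRITE e=34  (e history now [(2, 7), (6, 16), (7, 34)])
v8: WRITE e=23  (e history now [(2, 7), (6, 16), (7, 34), (8, 23)])
v9: WRITE b=6  (b history now [(5, 41), (9, 6)])
v10: WRITE c=39  (c history now [(1, 17), (3, 27), (10, 39)])
v11: WRITE a=21  (a history now [(11, 21)])
READ a @v9: history=[(11, 21)] -> no version <= 9 -> NONE
Read results in order: ['NONE', '7', '30', 'NONE']
NONE count = 2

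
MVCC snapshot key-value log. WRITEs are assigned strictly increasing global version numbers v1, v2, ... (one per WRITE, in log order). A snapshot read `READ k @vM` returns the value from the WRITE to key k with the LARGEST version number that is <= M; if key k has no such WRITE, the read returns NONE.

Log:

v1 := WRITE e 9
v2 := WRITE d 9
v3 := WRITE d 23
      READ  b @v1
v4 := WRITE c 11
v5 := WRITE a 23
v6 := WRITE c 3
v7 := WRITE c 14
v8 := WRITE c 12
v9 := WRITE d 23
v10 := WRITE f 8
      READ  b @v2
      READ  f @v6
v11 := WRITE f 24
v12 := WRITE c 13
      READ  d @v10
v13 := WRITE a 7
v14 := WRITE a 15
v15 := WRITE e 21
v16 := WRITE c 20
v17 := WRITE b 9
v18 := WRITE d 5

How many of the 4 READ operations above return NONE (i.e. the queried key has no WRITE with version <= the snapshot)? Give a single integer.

v1: WRITE e=9  (e history now [(1, 9)])
v2: WRITE d=9  (d history now [(2, 9)])
v3: WRITE d=23  (d history now [(2, 9), (3, 23)])
READ b @v1: history=[] -> no version <= 1 -> NONE
v4: WRITE c=11  (c history now [(4, 11)])
v5: WRITE a=23  (a history now [(5, 23)])
v6: WRITE c=3  (c history now [(4, 11), (6, 3)])
v7: WRITE c=14  (c history now [(4, 11), (6, 3), (7, 14)])
v8: WRITE c=12  (c history now [(4, 11), (6, 3), (7, 14), (8, 12)])
v9: WRITE d=23  (d history now [(2, 9), (3, 23), (9, 23)])
v10: WRITE f=8  (f history now [(10, 8)])
READ b @v2: history=[] -> no version <= 2 -> NONE
READ f @v6: history=[(10, 8)] -> no version <= 6 -> NONE
v11: WRITE f=24  (f history now [(10, 8), (11, 24)])
v12: WRITE c=13  (c history now [(4, 11), (6, 3), (7, 14), (8, 12), (12, 13)])
READ d @v10: history=[(2, 9), (3, 23), (9, 23)] -> pick v9 -> 23
v13: WRITE a=7  (a history now [(5, 23), (13, 7)])
v14: WRITE a=15  (a history now [(5, 23), (13, 7), (14, 15)])
v15: WRITE e=21  (e history now [(1, 9), (15, 21)])
v16: WRITE c=20  (c history now [(4, 11), (6, 3), (7, 14), (8, 12), (12, 13), (16, 20)])
v17: WRITE b=9  (b history now [(17, 9)])
v18: WRITE d=5  (d history now [(2, 9), (3, 23), (9, 23), (18, 5)])
Read results in order: ['NONE', 'NONE', 'NONE', '23']
NONE count = 3

Answer: 3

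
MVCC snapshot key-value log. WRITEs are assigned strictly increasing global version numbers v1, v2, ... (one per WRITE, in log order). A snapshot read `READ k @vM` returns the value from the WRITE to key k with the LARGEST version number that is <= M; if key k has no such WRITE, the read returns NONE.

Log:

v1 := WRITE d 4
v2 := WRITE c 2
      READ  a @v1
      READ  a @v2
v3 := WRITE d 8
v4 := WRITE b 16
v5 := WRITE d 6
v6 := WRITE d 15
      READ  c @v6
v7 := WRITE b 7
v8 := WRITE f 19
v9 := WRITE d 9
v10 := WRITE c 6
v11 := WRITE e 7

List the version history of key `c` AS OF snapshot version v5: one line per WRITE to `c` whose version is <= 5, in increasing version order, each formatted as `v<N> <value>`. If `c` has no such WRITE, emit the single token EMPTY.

Scan writes for key=c with version <= 5:
  v1 WRITE d 4 -> skip
  v2 WRITE c 2 -> keep
  v3 WRITE d 8 -> skip
  v4 WRITE b 16 -> skip
  v5 WRITE d 6 -> skip
  v6 WRITE d 15 -> skip
  v7 WRITE b 7 -> skip
  v8 WRITE f 19 -> skip
  v9 WRITE d 9 -> skip
  v10 WRITE c 6 -> drop (> snap)
  v11 WRITE e 7 -> skip
Collected: [(2, 2)]

Answer: v2 2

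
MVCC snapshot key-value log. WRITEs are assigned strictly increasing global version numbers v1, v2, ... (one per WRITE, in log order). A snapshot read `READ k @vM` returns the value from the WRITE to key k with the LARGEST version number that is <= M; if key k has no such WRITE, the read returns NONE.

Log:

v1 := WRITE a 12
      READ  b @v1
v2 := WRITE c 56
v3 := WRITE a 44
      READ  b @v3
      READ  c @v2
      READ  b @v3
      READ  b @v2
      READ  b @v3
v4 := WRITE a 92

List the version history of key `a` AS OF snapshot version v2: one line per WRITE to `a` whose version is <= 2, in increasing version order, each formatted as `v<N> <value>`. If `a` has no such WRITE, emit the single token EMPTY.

Answer: v1 12

Derivation:
Scan writes for key=a with version <= 2:
  v1 WRITE a 12 -> keep
  v2 WRITE c 56 -> skip
  v3 WRITE a 44 -> drop (> snap)
  v4 WRITE a 92 -> drop (> snap)
Collected: [(1, 12)]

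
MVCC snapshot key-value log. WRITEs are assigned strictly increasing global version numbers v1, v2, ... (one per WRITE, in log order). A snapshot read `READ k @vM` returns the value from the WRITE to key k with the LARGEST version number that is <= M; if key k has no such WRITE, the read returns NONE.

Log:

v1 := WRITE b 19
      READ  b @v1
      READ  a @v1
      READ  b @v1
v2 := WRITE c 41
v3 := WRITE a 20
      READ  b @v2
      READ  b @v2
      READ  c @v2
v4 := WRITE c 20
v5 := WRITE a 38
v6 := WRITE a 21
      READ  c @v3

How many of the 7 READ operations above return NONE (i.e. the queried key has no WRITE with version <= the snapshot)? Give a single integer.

Answer: 1

Derivation:
v1: WRITE b=19  (b history now [(1, 19)])
READ b @v1: history=[(1, 19)] -> pick v1 -> 19
READ a @v1: history=[] -> no version <= 1 -> NONE
READ b @v1: history=[(1, 19)] -> pick v1 -> 19
v2: WRITE c=41  (c history now [(2, 41)])
v3: WRITE a=20  (a history now [(3, 20)])
READ b @v2: history=[(1, 19)] -> pick v1 -> 19
READ b @v2: history=[(1, 19)] -> pick v1 -> 19
READ c @v2: history=[(2, 41)] -> pick v2 -> 41
v4: WRITE c=20  (c history now [(2, 41), (4, 20)])
v5: WRITE a=38  (a history now [(3, 20), (5, 38)])
v6: WRITE a=21  (a history now [(3, 20), (5, 38), (6, 21)])
READ c @v3: history=[(2, 41), (4, 20)] -> pick v2 -> 41
Read results in order: ['19', 'NONE', '19', '19', '19', '41', '41']
NONE count = 1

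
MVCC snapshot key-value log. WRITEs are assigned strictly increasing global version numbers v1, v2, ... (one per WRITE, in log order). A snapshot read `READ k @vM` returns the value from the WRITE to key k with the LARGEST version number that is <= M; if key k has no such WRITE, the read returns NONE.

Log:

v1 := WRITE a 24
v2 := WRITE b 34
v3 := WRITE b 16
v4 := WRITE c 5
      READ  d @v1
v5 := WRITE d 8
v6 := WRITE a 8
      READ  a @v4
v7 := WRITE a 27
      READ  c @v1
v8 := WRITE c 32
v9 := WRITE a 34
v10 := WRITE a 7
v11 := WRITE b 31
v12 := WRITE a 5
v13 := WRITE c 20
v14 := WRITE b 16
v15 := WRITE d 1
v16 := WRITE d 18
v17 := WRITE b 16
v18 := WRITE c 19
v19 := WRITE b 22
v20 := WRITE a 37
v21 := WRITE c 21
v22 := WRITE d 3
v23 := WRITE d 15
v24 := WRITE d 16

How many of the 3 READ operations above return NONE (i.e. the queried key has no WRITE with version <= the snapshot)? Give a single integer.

v1: WRITE a=24  (a history now [(1, 24)])
v2: WRITE b=34  (b history now [(2, 34)])
v3: WRITE b=16  (b history now [(2, 34), (3, 16)])
v4: WRITE c=5  (c history now [(4, 5)])
READ d @v1: history=[] -> no version <= 1 -> NONE
v5: WRITE d=8  (d history now [(5, 8)])
v6: WRITE a=8  (a history now [(1, 24), (6, 8)])
READ a @v4: history=[(1, 24), (6, 8)] -> pick v1 -> 24
v7: WRITE a=27  (a history now [(1, 24), (6, 8), (7, 27)])
READ c @v1: history=[(4, 5)] -> no version <= 1 -> NONE
v8: WRITE c=32  (c history now [(4, 5), (8, 32)])
v9: WRITE a=34  (a history now [(1, 24), (6, 8), (7, 27), (9, 34)])
v10: WRITE a=7  (a history now [(1, 24), (6, 8), (7, 27), (9, 34), (10, 7)])
v11: WRITE b=31  (b history now [(2, 34), (3, 16), (11, 31)])
v12: WRITE a=5  (a history now [(1, 24), (6, 8), (7, 27), (9, 34), (10, 7), (12, 5)])
v13: WRITE c=20  (c history now [(4, 5), (8, 32), (13, 20)])
v14: WRITE b=16  (b history now [(2, 34), (3, 16), (11, 31), (14, 16)])
v15: WRITE d=1  (d history now [(5, 8), (15, 1)])
v16: WRITE d=18  (d history now [(5, 8), (15, 1), (16, 18)])
v17: WRITE b=16  (b history now [(2, 34), (3, 16), (11, 31), (14, 16), (17, 16)])
v18: WRITE c=19  (c history now [(4, 5), (8, 32), (13, 20), (18, 19)])
v19: WRITE b=22  (b history now [(2, 34), (3, 16), (11, 31), (14, 16), (17, 16), (19, 22)])
v20: WRITE a=37  (a history now [(1, 24), (6, 8), (7, 27), (9, 34), (10, 7), (12, 5), (20, 37)])
v21: WRITE c=21  (c history now [(4, 5), (8, 32), (13, 20), (18, 19), (21, 21)])
v22: WRITE d=3  (d history now [(5, 8), (15, 1), (16, 18), (22, 3)])
v23: WRITE d=15  (d history now [(5, 8), (15, 1), (16, 18), (22, 3), (23, 15)])
v24: WRITE d=16  (d history now [(5, 8), (15, 1), (16, 18), (22, 3), (23, 15), (24, 16)])
Read results in order: ['NONE', '24', 'NONE']
NONE count = 2

Answer: 2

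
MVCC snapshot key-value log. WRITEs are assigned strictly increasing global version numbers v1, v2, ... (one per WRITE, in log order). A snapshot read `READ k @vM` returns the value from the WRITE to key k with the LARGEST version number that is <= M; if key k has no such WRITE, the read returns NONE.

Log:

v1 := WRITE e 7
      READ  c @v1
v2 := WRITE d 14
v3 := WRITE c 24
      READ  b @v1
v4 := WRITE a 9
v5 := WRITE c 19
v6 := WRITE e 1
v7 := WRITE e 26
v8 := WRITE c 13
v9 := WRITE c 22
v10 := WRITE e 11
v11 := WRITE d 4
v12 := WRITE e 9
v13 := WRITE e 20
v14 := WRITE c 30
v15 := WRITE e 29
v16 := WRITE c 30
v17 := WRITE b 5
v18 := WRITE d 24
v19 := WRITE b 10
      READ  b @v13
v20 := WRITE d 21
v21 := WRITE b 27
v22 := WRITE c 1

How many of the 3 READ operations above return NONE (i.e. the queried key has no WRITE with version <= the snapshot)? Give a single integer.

v1: WRITE e=7  (e history now [(1, 7)])
READ c @v1: history=[] -> no version <= 1 -> NONE
v2: WRITE d=14  (d history now [(2, 14)])
v3: WRITE c=24  (c history now [(3, 24)])
READ b @v1: history=[] -> no version <= 1 -> NONE
v4: WRITE a=9  (a history now [(4, 9)])
v5: WRITE c=19  (c history now [(3, 24), (5, 19)])
v6: WRITE e=1  (e history now [(1, 7), (6, 1)])
v7: WRITE e=26  (e history now [(1, 7), (6, 1), (7, 26)])
v8: WRITE c=13  (c history now [(3, 24), (5, 19), (8, 13)])
v9: WRITE c=22  (c history now [(3, 24), (5, 19), (8, 13), (9, 22)])
v10: WRITE e=11  (e history now [(1, 7), (6, 1), (7, 26), (10, 11)])
v11: WRITE d=4  (d history now [(2, 14), (11, 4)])
v12: WRITE e=9  (e history now [(1, 7), (6, 1), (7, 26), (10, 11), (12, 9)])
v13: WRITE e=20  (e history now [(1, 7), (6, 1), (7, 26), (10, 11), (12, 9), (13, 20)])
v14: WRITE c=30  (c history now [(3, 24), (5, 19), (8, 13), (9, 22), (14, 30)])
v15: WRITE e=29  (e history now [(1, 7), (6, 1), (7, 26), (10, 11), (12, 9), (13, 20), (15, 29)])
v16: WRITE c=30  (c history now [(3, 24), (5, 19), (8, 13), (9, 22), (14, 30), (16, 30)])
v17: WRITE b=5  (b history now [(17, 5)])
v18: WRITE d=24  (d history now [(2, 14), (11, 4), (18, 24)])
v19: WRITE b=10  (b history now [(17, 5), (19, 10)])
READ b @v13: history=[(17, 5), (19, 10)] -> no version <= 13 -> NONE
v20: WRITE d=21  (d history now [(2, 14), (11, 4), (18, 24), (20, 21)])
v21: WRITE b=27  (b history now [(17, 5), (19, 10), (21, 27)])
v22: WRITE c=1  (c history now [(3, 24), (5, 19), (8, 13), (9, 22), (14, 30), (16, 30), (22, 1)])
Read results in order: ['NONE', 'NONE', 'NONE']
NONE count = 3

Answer: 3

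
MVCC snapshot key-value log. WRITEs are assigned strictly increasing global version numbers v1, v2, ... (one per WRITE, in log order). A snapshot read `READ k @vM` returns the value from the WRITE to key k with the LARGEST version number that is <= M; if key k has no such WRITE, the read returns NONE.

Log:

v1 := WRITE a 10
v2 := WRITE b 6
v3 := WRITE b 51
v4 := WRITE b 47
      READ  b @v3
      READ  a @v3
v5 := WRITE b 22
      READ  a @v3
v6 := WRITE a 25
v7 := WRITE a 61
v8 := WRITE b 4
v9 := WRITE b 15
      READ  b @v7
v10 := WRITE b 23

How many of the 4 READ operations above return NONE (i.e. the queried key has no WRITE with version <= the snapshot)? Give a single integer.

Answer: 0

Derivation:
v1: WRITE a=10  (a history now [(1, 10)])
v2: WRITE b=6  (b history now [(2, 6)])
v3: WRITE b=51  (b history now [(2, 6), (3, 51)])
v4: WRITE b=47  (b history now [(2, 6), (3, 51), (4, 47)])
READ b @v3: history=[(2, 6), (3, 51), (4, 47)] -> pick v3 -> 51
READ a @v3: history=[(1, 10)] -> pick v1 -> 10
v5: WRITE b=22  (b history now [(2, 6), (3, 51), (4, 47), (5, 22)])
READ a @v3: history=[(1, 10)] -> pick v1 -> 10
v6: WRITE a=25  (a history now [(1, 10), (6, 25)])
v7: WRITE a=61  (a history now [(1, 10), (6, 25), (7, 61)])
v8: WRITE b=4  (b history now [(2, 6), (3, 51), (4, 47), (5, 22), (8, 4)])
v9: WRITE b=15  (b history now [(2, 6), (3, 51), (4, 47), (5, 22), (8, 4), (9, 15)])
READ b @v7: history=[(2, 6), (3, 51), (4, 47), (5, 22), (8, 4), (9, 15)] -> pick v5 -> 22
v10: WRITE b=23  (b history now [(2, 6), (3, 51), (4, 47), (5, 22), (8, 4), (9, 15), (10, 23)])
Read results in order: ['51', '10', '10', '22']
NONE count = 0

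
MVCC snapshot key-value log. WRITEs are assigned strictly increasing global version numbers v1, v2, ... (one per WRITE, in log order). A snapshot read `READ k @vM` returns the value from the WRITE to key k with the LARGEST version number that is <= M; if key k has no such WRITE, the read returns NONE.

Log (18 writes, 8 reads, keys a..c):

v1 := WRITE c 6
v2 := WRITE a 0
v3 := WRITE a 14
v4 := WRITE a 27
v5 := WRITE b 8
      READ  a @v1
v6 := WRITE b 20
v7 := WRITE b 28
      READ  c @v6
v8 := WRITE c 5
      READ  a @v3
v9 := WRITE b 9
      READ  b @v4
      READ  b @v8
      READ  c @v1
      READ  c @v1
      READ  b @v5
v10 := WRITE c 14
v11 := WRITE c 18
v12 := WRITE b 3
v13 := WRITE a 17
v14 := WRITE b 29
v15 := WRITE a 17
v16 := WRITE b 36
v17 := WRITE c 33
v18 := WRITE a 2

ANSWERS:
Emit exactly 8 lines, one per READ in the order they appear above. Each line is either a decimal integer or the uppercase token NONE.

Answer: NONE
6
14
NONE
28
6
6
8

Derivation:
v1: WRITE c=6  (c history now [(1, 6)])
v2: WRITE a=0  (a history now [(2, 0)])
v3: WRITE a=14  (a history now [(2, 0), (3, 14)])
v4: WRITE a=27  (a history now [(2, 0), (3, 14), (4, 27)])
v5: WRITE b=8  (b history now [(5, 8)])
READ a @v1: history=[(2, 0), (3, 14), (4, 27)] -> no version <= 1 -> NONE
v6: WRITE b=20  (b history now [(5, 8), (6, 20)])
v7: WRITE b=28  (b history now [(5, 8), (6, 20), (7, 28)])
READ c @v6: history=[(1, 6)] -> pick v1 -> 6
v8: WRITE c=5  (c history now [(1, 6), (8, 5)])
READ a @v3: history=[(2, 0), (3, 14), (4, 27)] -> pick v3 -> 14
v9: WRITE b=9  (b history now [(5, 8), (6, 20), (7, 28), (9, 9)])
READ b @v4: history=[(5, 8), (6, 20), (7, 28), (9, 9)] -> no version <= 4 -> NONE
READ b @v8: history=[(5, 8), (6, 20), (7, 28), (9, 9)] -> pick v7 -> 28
READ c @v1: history=[(1, 6), (8, 5)] -> pick v1 -> 6
READ c @v1: history=[(1, 6), (8, 5)] -> pick v1 -> 6
READ b @v5: history=[(5, 8), (6, 20), (7, 28), (9, 9)] -> pick v5 -> 8
v10: WRITE c=14  (c history now [(1, 6), (8, 5), (10, 14)])
v11: WRITE c=18  (c history now [(1, 6), (8, 5), (10, 14), (11, 18)])
v12: WRITE b=3  (b history now [(5, 8), (6, 20), (7, 28), (9, 9), (12, 3)])
v13: WRITE a=17  (a history now [(2, 0), (3, 14), (4, 27), (13, 17)])
v14: WRITE b=29  (b history now [(5, 8), (6, 20), (7, 28), (9, 9), (12, 3), (14, 29)])
v15: WRITE a=17  (a history now [(2, 0), (3, 14), (4, 27), (13, 17), (15, 17)])
v16: WRITE b=36  (b history now [(5, 8), (6, 20), (7, 28), (9, 9), (12, 3), (14, 29), (16, 36)])
v17: WRITE c=33  (c history now [(1, 6), (8, 5), (10, 14), (11, 18), (17, 33)])
v18: WRITE a=2  (a history now [(2, 0), (3, 14), (4, 27), (13, 17), (15, 17), (18, 2)])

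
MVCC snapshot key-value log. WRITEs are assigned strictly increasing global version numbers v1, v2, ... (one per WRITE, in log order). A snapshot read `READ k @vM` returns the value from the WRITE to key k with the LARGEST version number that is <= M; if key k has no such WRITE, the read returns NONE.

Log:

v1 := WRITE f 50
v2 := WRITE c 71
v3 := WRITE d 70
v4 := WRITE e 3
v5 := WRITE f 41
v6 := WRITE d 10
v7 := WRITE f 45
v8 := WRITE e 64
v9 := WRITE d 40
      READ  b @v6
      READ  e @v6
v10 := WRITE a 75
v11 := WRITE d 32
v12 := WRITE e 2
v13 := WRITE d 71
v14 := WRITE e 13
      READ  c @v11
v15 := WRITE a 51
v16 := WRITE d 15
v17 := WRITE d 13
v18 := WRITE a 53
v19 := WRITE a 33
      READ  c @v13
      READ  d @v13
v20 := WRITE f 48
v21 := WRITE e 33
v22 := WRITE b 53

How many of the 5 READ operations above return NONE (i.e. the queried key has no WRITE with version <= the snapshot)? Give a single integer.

v1: WRITE f=50  (f history now [(1, 50)])
v2: WRITE c=71  (c history now [(2, 71)])
v3: WRITE d=70  (d history now [(3, 70)])
v4: WRITE e=3  (e history now [(4, 3)])
v5: WRITE f=41  (f history now [(1, 50), (5, 41)])
v6: WRITE d=10  (d history now [(3, 70), (6, 10)])
v7: WRITE f=45  (f history now [(1, 50), (5, 41), (7, 45)])
v8: WRITE e=64  (e history now [(4, 3), (8, 64)])
v9: WRITE d=40  (d history now [(3, 70), (6, 10), (9, 40)])
READ b @v6: history=[] -> no version <= 6 -> NONE
READ e @v6: history=[(4, 3), (8, 64)] -> pick v4 -> 3
v10: WRITE a=75  (a history now [(10, 75)])
v11: WRITE d=32  (d history now [(3, 70), (6, 10), (9, 40), (11, 32)])
v12: WRITE e=2  (e history now [(4, 3), (8, 64), (12, 2)])
v13: WRITE d=71  (d history now [(3, 70), (6, 10), (9, 40), (11, 32), (13, 71)])
v14: WRITE e=13  (e history now [(4, 3), (8, 64), (12, 2), (14, 13)])
READ c @v11: history=[(2, 71)] -> pick v2 -> 71
v15: WRITE a=51  (a history now [(10, 75), (15, 51)])
v16: WRITE d=15  (d history now [(3, 70), (6, 10), (9, 40), (11, 32), (13, 71), (16, 15)])
v17: WRITE d=13  (d history now [(3, 70), (6, 10), (9, 40), (11, 32), (13, 71), (16, 15), (17, 13)])
v18: WRITE a=53  (a history now [(10, 75), (15, 51), (18, 53)])
v19: WRITE a=33  (a history now [(10, 75), (15, 51), (18, 53), (19, 33)])
READ c @v13: history=[(2, 71)] -> pick v2 -> 71
READ d @v13: history=[(3, 70), (6, 10), (9, 40), (11, 32), (13, 71), (16, 15), (17, 13)] -> pick v13 -> 71
v20: WRITE f=48  (f history now [(1, 50), (5, 41), (7, 45), (20, 48)])
v21: WRITE e=33  (e history now [(4, 3), (8, 64), (12, 2), (14, 13), (21, 33)])
v22: WRITE b=53  (b history now [(22, 53)])
Read results in order: ['NONE', '3', '71', '71', '71']
NONE count = 1

Answer: 1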